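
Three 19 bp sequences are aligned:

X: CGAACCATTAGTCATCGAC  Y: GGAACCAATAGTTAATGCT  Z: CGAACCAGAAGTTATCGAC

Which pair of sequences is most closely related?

X and Z

X–Y: 7/19 differ, p = 0.368, d = 0.507.
X–Z: 3/19 differ, p = 0.158, d = 0.177.
Y–Z: 7/19 differ, p = 0.368, d = 0.507.
The smallest distance is between X and Z.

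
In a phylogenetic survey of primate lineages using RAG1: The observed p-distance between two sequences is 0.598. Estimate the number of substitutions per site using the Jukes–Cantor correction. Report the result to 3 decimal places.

d = −(3/4) ln(1 − 4p/3) = −0.75 ln(1 − 0.797333) = −0.75 ln(0.202667)
  = −0.75 × (-1.596191) = 1.197143 substitutions/site.

1.197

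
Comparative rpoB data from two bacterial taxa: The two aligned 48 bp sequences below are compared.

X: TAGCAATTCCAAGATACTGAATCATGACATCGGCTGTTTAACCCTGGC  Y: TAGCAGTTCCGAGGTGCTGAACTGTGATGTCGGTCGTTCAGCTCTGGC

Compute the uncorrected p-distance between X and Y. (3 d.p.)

The sequences differ at 14 of 48 positions.
p = 14/48 = 0.291666… ≈ 0.292 (to 3 d.p.).

0.292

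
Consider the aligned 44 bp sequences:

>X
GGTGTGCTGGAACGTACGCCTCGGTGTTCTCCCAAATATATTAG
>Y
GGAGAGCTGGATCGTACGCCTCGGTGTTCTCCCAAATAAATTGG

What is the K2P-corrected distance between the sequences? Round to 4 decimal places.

0.1235

Of 44 sites, 1 differences are transitions and 4 are transversions, so P = 1/44 ≈ 0.022727 and Q = 4/44 ≈ 0.090909.
Under the Kimura two-parameter model, d = −½ ln(1 − 2P − Q) − ¼ ln(1 − 2Q).
1 − 2P − Q = 0.863637, giving −½ ln(0.863637) = 0.073301.
1 − 2Q = 0.818182, giving −¼ ln(0.818182) = 0.050168.
d = 0.073301 + 0.050168 = 0.123469.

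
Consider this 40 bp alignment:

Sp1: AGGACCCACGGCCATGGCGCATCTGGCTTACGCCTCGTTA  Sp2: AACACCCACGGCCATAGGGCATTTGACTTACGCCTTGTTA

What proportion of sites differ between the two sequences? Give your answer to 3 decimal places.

0.175

The sequences differ at 7 of 40 positions (sites 2, 3, 16, 18, 23, 26, 36).
p = 7/40 = 0.175.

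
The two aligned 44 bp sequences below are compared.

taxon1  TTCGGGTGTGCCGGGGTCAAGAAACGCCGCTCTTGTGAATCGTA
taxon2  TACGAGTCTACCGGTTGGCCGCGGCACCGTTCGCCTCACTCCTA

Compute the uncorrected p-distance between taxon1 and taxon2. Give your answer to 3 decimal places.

0.477

The sequences differ at 21 of 44 positions.
p = 21/44 = 0.477272… ≈ 0.477 (to 3 d.p.).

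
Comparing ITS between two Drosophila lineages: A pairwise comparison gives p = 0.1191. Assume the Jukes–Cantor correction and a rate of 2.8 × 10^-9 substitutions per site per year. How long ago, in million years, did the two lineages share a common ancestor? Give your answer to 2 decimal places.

d = −(3/4) ln(1 − 4p/3) = −0.75 ln(1 − 0.1588) = −0.75 ln(0.8412)
  = −0.75 × (-0.172926) = 0.129695 substitutions/site.
Under a molecular clock d = 2μt, so t = d/(2μ) = 0.129695 / (2 × 2.8 × 10^-9) = 23.16 million years.

23.16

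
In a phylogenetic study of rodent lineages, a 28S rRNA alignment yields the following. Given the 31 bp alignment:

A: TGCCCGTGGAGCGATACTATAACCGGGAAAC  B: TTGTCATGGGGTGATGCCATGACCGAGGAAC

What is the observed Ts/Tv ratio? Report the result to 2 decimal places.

4.50

Transitions are A↔G and C↔T; transversions are all other mismatches.
Transitions: 9. Transversions: 2.
R = 9/2 = 4.50.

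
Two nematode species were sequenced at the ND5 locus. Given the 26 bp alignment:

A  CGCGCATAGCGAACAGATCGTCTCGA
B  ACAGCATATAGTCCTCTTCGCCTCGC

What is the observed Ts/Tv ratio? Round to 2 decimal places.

0.09

Transitions are A↔G and C↔T; transversions are all other mismatches.
Transitions: 1. Transversions: 11.
R = 1/11 = 0.090909… ≈ 0.09 (to 2 d.p.).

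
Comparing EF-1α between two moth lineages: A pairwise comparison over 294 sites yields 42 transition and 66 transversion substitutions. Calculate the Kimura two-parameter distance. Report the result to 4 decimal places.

0.5059

P = 42/294 ≈ 0.142857 and Q = 66/294 ≈ 0.22449.
Under the Kimura two-parameter model, d = −½ ln(1 − 2P − Q) − ¼ ln(1 − 2Q).
1 − 2P − Q = 0.489796, giving −½ ln(0.489796) = 0.356883.
1 − 2Q = 0.55102, giving −¼ ln(0.55102) = 0.148996.
d = 0.356883 + 0.148996 = 0.505879.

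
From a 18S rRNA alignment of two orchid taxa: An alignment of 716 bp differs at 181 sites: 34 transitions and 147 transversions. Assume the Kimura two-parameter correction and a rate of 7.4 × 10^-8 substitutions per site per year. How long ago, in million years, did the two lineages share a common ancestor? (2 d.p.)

P = 34/716 ≈ 0.047486 and Q = 147/716 ≈ 0.205307.
Under the Kimura two-parameter model, d = −½ ln(1 − 2P − Q) − ¼ ln(1 − 2Q).
1 − 2P − Q = 0.699721, giving −½ ln(0.699721) = 0.178537.
1 − 2Q = 0.589386, giving −¼ ln(0.589386) = 0.132168.
d = 0.178537 + 0.132168 = 0.310705.
Under a molecular clock d = 2μt, so t = d/(2μ) = 0.310705 / (2 × 7.4 × 10^-8) = 2.10 million years.

2.10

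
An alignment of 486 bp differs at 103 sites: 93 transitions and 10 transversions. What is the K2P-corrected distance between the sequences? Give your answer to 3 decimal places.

P = 93/486 ≈ 0.191358 and Q = 10/486 ≈ 0.020576.
Under the Kimura two-parameter model, d = −½ ln(1 − 2P − Q) − ¼ ln(1 − 2Q).
1 − 2P − Q = 0.596708, giving −½ ln(0.596708) = 0.258164.
1 − 2Q = 0.958848, giving −¼ ln(0.958848) = 0.010506.
d = 0.258164 + 0.010506 = 0.268670.

0.269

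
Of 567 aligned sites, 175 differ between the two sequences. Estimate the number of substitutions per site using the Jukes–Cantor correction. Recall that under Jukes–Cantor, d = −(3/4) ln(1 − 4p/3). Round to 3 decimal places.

p = 175/567 ≈ 0.308642.
d = −(3/4) ln(1 − 4p/3) = −0.75 ln(1 − 0.411523) = −0.75 ln(0.588477)
  = −0.75 × (-0.530217) = 0.397663 substitutions/site.

0.398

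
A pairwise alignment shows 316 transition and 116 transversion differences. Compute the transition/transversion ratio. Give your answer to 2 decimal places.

R = 316/116 = 2.724137… ≈ 2.72 (to 2 d.p.).

2.72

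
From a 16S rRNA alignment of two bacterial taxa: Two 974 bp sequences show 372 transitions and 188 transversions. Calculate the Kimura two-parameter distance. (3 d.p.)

P = 372/974 ≈ 0.38193 and Q = 188/974 ≈ 0.193018.
Under the Kimura two-parameter model, d = −½ ln(1 − 2P − Q) − ¼ ln(1 − 2Q).
1 − 2P − Q = 0.043122, giving −½ ln(0.043122) = 1.571861.
1 − 2Q = 0.613964, giving −¼ ln(0.613964) = 0.121955.
d = 1.571861 + 0.121955 = 1.693816.

1.694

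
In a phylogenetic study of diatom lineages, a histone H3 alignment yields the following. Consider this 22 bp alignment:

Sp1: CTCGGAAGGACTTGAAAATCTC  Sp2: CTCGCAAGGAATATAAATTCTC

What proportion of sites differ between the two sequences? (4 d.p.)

0.2273

The sequences differ at 5 of 22 positions (sites 5, 11, 13, 14, 18).
p = 5/22 = 0.227272… ≈ 0.2273 (to 4 d.p.).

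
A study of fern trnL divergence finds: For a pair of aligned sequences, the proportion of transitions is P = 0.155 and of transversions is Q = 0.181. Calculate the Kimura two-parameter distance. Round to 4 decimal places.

Under the Kimura two-parameter model, d = −½ ln(1 − 2P − Q) − ¼ ln(1 − 2Q).
1 − 2P − Q = 0.509, giving −½ ln(0.509) = 0.337654.
1 − 2Q = 0.638, giving −¼ ln(0.638) = 0.112354.
d = 0.337654 + 0.112354 = 0.450008.

0.4500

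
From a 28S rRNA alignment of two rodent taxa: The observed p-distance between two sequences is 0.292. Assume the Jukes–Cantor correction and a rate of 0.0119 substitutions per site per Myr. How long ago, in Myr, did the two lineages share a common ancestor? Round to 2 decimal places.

15.54

d = −(3/4) ln(1 − 4p/3) = −0.75 ln(1 − 0.389333) = −0.75 ln(0.610667)
  = −0.75 × (-0.493203) = 0.369902 substitutions/site.
Under a molecular clock d = 2μt, so t = d/(2μ) = 0.369902 / (2 × 0.0119) = 15.54 Myr.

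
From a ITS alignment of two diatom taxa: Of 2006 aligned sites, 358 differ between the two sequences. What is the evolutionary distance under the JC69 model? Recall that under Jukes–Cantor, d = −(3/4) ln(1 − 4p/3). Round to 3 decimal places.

0.204

p = 358/2006 ≈ 0.178465.
d = −(3/4) ln(1 − 4p/3) = −0.75 ln(1 − 0.237953) = −0.75 ln(0.762047)
  = −0.75 × (-0.271747) = 0.203810 substitutions/site.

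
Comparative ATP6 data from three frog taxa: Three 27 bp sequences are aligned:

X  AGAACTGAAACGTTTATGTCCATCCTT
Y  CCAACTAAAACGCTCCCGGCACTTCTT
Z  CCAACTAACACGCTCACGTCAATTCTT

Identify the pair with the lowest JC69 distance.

Y and Z

X–Y: 11/27 differ, p = 0.407, d = 0.588.
X–Z: 9/27 differ, p = 0.333, d = 0.441.
Y–Z: 4/27 differ, p = 0.148, d = 0.165.
The smallest distance is between Y and Z.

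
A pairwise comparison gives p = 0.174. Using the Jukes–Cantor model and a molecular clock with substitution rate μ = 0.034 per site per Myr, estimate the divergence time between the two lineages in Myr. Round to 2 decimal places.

2.91

d = −(3/4) ln(1 − 4p/3) = −0.75 ln(1 − 0.232) = −0.75 ln(0.768)
  = −0.75 × (-0.263966) = 0.197975 substitutions/site.
Under a molecular clock d = 2μt, so t = d/(2μ) = 0.197975 / (2 × 0.034) = 2.91 Myr.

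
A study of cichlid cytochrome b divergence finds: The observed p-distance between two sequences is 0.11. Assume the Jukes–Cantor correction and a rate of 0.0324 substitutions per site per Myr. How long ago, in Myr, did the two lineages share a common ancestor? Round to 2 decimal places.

1.84

d = −(3/4) ln(1 − 4p/3) = −0.75 ln(1 − 0.146667) = −0.75 ln(0.853333)
  = −0.75 × (-0.158605) = 0.118954 substitutions/site.
Under a molecular clock d = 2μt, so t = d/(2μ) = 0.118954 / (2 × 0.0324) = 1.84 Myr.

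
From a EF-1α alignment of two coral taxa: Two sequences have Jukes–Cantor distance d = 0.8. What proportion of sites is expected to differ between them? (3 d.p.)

0.492

p = (3/4)(1 − e^(−4d/3)) = 0.75 × (1 − e^(-1.066667)) = 0.75 × (1 − 0.344154) = 0.491885.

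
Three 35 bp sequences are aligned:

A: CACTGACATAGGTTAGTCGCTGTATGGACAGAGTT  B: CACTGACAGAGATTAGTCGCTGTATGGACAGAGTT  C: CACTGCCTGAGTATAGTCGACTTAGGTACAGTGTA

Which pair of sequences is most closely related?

A–B: 2/35 differ, p = 0.057, d = 0.059.
A–C: 12/35 differ, p = 0.343, d = 0.458.
B–C: 11/35 differ, p = 0.314, d = 0.407.
The smallest distance is between A and B.

A and B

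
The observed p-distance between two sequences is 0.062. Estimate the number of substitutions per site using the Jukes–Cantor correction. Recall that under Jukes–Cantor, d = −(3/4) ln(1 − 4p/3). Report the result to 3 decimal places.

0.065

d = −(3/4) ln(1 − 4p/3) = −0.75 ln(1 − 0.082667) = −0.75 ln(0.917333)
  = −0.75 × (-0.086285) = 0.064714 substitutions/site.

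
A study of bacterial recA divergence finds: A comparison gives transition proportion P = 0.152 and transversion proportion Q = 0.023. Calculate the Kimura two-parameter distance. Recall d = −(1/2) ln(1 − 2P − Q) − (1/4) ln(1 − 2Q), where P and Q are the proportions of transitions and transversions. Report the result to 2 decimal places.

Under the Kimura two-parameter model, d = −½ ln(1 − 2P − Q) − ¼ ln(1 − 2Q).
1 − 2P − Q = 0.673, giving −½ ln(0.673) = 0.198005.
1 − 2Q = 0.954, giving −¼ ln(0.954) = 0.011773.
d = 0.198005 + 0.011773 = 0.209778.

0.21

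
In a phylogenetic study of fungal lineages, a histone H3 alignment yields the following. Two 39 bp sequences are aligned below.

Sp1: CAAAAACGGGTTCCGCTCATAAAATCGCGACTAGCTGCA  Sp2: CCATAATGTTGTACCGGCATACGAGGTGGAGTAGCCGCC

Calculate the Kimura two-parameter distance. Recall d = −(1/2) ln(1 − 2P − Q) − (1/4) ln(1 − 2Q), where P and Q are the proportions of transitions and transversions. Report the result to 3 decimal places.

0.845

Of 39 sites, 3 differences are transitions and 16 are transversions, so P = 3/39 ≈ 0.076923 and Q = 16/39 ≈ 0.410256.
Under the Kimura two-parameter model, d = −½ ln(1 − 2P − Q) − ¼ ln(1 − 2Q).
1 − 2P − Q = 0.435898, giving −½ ln(0.435898) = 0.415174.
1 − 2Q = 0.179488, giving −¼ ln(0.179488) = 0.429412.
d = 0.415174 + 0.429412 = 0.844586.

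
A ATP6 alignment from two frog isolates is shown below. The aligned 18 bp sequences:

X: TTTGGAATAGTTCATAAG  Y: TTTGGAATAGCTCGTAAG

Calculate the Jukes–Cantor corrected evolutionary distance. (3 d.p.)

The sequences differ at 2 of 18 sites (11, 14), so p = 2/18 ≈ 0.111111.
d = −(3/4) ln(1 − 4p/3) = −0.75 ln(1 − 0.148148) = −0.75 ln(0.851852)
  = −0.75 × (-0.160342) = 0.120257 substitutions/site.

0.120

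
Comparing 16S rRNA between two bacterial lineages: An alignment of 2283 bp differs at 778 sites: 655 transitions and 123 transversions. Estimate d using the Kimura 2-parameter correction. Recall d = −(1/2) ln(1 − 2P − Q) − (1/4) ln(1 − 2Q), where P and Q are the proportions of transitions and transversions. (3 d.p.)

P = 655/2283 ≈ 0.286903 and Q = 123/2283 ≈ 0.053876.
Under the Kimura two-parameter model, d = −½ ln(1 − 2P − Q) − ¼ ln(1 − 2Q).
1 − 2P − Q = 0.372318, giving −½ ln(0.372318) = 0.494003.
1 − 2Q = 0.892248, giving −¼ ln(0.892248) = 0.028503.
d = 0.494003 + 0.028503 = 0.522506.

0.523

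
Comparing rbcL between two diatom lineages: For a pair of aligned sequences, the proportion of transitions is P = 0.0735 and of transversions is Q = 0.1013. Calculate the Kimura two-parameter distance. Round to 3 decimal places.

Under the Kimura two-parameter model, d = −½ ln(1 − 2P − Q) − ¼ ln(1 − 2Q).
1 − 2P − Q = 0.7517, giving −½ ln(0.7517) = 0.142709.
1 − 2Q = 0.7974, giving −¼ ln(0.7974) = 0.056600.
d = 0.142709 + 0.056600 = 0.199309.

0.199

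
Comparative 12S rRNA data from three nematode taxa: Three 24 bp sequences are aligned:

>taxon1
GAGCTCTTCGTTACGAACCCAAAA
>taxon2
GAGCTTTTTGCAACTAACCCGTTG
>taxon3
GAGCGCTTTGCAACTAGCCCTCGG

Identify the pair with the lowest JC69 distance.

taxon2 and taxon3

taxon1–taxon2: 9/24 differ, p = 0.375, d = 0.520.
taxon1–taxon3: 10/24 differ, p = 0.417, d = 0.608.
taxon2–taxon3: 6/24 differ, p = 0.250, d = 0.304.
The smallest distance is between taxon2 and taxon3.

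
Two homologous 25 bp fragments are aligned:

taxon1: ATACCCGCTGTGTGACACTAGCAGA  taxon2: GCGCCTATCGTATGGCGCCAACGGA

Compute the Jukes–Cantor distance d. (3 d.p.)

0.886

The sequences differ at 13 of 25 sites, so p = 13/25 = 0.52.
d = −(3/4) ln(1 − 4p/3) = −0.75 ln(1 − 0.693333) = −0.75 ln(0.306667)
  = −0.75 × (-1.181993) = 0.886495 substitutions/site.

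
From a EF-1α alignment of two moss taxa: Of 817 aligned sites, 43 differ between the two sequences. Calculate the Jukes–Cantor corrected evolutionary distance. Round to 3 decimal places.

0.055

p = 43/817 ≈ 0.052632.
d = −(3/4) ln(1 − 4p/3) = −0.75 ln(1 − 0.070176) = −0.75 ln(0.929824)
  = −0.75 × (-0.072760) = 0.054570 substitutions/site.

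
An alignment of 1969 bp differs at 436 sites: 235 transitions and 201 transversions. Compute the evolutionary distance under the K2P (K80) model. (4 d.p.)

P = 235/1969 ≈ 0.11935 and Q = 201/1969 ≈ 0.102082.
Under the Kimura two-parameter model, d = −½ ln(1 − 2P − Q) − ¼ ln(1 − 2Q).
1 − 2P − Q = 0.659218, giving −½ ln(0.659218) = 0.208350.
1 − 2Q = 0.795836, giving −¼ ln(0.795836) = 0.057091.
d = 0.208350 + 0.057091 = 0.265441.

0.2654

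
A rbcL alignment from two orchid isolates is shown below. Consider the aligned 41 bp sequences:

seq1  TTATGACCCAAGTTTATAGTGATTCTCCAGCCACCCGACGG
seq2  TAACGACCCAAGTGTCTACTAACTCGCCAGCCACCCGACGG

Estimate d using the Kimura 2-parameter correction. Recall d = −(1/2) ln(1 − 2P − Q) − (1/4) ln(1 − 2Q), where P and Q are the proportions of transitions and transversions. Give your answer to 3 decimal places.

0.226

Of 41 sites, 3 differences are transitions and 5 are transversions, so P = 3/41 ≈ 0.073171 and Q = 5/41 ≈ 0.121951.
Under the Kimura two-parameter model, d = −½ ln(1 − 2P − Q) − ¼ ln(1 − 2Q).
1 − 2P − Q = 0.731707, giving −½ ln(0.731707) = 0.156188.
1 − 2Q = 0.756098, giving −¼ ln(0.756098) = 0.069896.
d = 0.156188 + 0.069896 = 0.226084.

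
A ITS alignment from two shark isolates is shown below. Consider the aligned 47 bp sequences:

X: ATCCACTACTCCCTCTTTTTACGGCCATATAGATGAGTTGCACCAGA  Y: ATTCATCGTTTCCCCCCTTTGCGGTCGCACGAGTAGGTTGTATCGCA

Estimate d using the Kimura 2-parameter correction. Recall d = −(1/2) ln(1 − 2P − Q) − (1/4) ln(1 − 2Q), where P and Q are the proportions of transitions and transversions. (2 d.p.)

Of 47 sites, 22 differences are transitions and 1 are transversions, so P = 22/47 ≈ 0.468085 and Q = 1/47 ≈ 0.021277.
Under the Kimura two-parameter model, d = −½ ln(1 − 2P − Q) − ¼ ln(1 − 2Q).
1 − 2P − Q = 0.042553, giving −½ ln(0.042553) = 1.578502.
1 − 2Q = 0.957446, giving −¼ ln(0.957446) = 0.010871.
d = 1.578502 + 0.010871 = 1.589373.

1.59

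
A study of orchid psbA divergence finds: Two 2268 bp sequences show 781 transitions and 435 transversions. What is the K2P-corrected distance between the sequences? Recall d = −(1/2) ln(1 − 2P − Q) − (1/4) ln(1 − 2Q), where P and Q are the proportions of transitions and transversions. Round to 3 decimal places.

1.183

P = 781/2268 ≈ 0.344356 and Q = 435/2268 ≈ 0.191799.
Under the Kimura two-parameter model, d = −½ ln(1 − 2P − Q) − ¼ ln(1 − 2Q).
1 − 2P − Q = 0.119489, giving −½ ln(0.119489) = 1.062265.
1 − 2Q = 0.616402, giving −¼ ln(0.616402) = 0.120964.
d = 1.062265 + 0.120964 = 1.183229.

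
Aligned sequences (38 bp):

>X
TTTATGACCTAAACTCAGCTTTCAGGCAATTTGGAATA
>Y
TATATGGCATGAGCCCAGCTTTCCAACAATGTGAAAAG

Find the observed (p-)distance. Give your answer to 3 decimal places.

The sequences differ at 13 of 38 positions.
p = 13/38 = 0.342105… ≈ 0.342 (to 3 d.p.).

0.342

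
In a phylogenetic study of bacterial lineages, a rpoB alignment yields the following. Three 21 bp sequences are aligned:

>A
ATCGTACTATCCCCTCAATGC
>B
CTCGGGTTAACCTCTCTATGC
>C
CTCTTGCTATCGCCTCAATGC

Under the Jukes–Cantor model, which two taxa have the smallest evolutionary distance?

A and C

A–B: 7/21 differ, p = 0.333, d = 0.441.
A–C: 4/21 differ, p = 0.190, d = 0.220.
B–C: 7/21 differ, p = 0.333, d = 0.441.
The smallest distance is between A and C.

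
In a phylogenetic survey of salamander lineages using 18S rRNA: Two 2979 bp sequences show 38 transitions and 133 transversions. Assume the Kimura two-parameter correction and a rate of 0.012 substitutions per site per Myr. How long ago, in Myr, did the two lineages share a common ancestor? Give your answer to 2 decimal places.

P = 38/2979 ≈ 0.012756 and Q = 133/2979 ≈ 0.044646.
Under the Kimura two-parameter model, d = −½ ln(1 − 2P − Q) − ¼ ln(1 − 2Q).
1 − 2P − Q = 0.929842, giving −½ ln(0.929842) = 0.036370.
1 − 2Q = 0.910708, giving −¼ ln(0.910708) = 0.023383.
d = 0.036370 + 0.023383 = 0.059753.
Under a molecular clock d = 2μt, so t = d/(2μ) = 0.059753 / (2 × 0.012) = 2.49 Myr.

2.49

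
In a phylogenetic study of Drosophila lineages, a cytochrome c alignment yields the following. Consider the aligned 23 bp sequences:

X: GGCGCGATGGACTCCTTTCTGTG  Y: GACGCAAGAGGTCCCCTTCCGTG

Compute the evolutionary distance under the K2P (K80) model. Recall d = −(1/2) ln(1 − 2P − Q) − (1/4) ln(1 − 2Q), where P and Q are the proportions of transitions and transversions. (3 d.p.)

Of 23 sites, 8 differences are transitions and 1 are transversions, so P = 8/23 ≈ 0.347826 and Q = 1/23 ≈ 0.043478.
Under the Kimura two-parameter model, d = −½ ln(1 − 2P − Q) − ¼ ln(1 − 2Q).
1 − 2P − Q = 0.26087, giving −½ ln(0.26087) = 0.671867.
1 − 2Q = 0.913044, giving −¼ ln(0.913044) = 0.022743.
d = 0.671867 + 0.022743 = 0.694610.

0.695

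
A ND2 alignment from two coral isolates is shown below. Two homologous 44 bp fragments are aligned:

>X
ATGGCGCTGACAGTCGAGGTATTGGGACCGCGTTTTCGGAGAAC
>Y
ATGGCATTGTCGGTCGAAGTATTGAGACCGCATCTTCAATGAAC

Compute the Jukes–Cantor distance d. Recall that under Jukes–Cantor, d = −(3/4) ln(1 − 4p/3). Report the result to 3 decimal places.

0.304

The sequences differ at 11 of 44 sites, so p = 11/44 = 0.25.
d = −(3/4) ln(1 − 4p/3) = −0.75 ln(1 − 0.333333) = −0.75 ln(0.666667)
  = −0.75 × (-0.405465) = 0.304099 substitutions/site.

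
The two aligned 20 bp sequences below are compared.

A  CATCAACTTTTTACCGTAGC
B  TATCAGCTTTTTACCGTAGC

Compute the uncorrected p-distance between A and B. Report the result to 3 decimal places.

The sequences differ at 2 of 20 positions (sites 1, 6).
p = 2/20 = 0.100.

0.100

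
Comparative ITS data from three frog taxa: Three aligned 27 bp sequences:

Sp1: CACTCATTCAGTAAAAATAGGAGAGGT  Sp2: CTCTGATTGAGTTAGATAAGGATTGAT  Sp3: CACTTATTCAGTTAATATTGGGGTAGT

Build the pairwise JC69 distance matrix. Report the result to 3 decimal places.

Sp1–Sp2: 10/27 sites differ → p ≈ 0.37037, d = −0.75 ln(1 − 0.493827) = 0.510658 ≈ 0.511.
Sp1–Sp3: 7/27 sites differ → p ≈ 0.259259, d = −0.75 ln(1 − 0.345679) = 0.318118 ≈ 0.318.
Sp2–Sp3: 12/27 sites differ → p ≈ 0.444444, d = −0.75 ln(1 − 0.592592) = 0.673455 ≈ 0.673.

d(Sp1,Sp2) = 0.511, d(Sp1,Sp3) = 0.318, d(Sp2,Sp3) = 0.673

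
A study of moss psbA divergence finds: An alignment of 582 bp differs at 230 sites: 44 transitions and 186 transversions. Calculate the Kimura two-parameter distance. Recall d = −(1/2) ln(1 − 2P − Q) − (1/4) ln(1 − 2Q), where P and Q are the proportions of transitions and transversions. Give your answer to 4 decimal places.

0.5730

P = 44/582 ≈ 0.075601 and Q = 186/582 ≈ 0.319588.
Under the Kimura two-parameter model, d = −½ ln(1 − 2P − Q) − ¼ ln(1 − 2Q).
1 − 2P − Q = 0.52921, giving −½ ln(0.52921) = 0.318185.
1 − 2Q = 0.360824, giving −¼ ln(0.360824) = 0.254841.
d = 0.318185 + 0.254841 = 0.573026.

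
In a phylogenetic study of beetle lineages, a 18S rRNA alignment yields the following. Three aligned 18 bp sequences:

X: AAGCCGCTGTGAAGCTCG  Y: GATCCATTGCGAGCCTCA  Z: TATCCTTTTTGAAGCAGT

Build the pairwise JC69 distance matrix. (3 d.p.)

X–Y: 8/18 sites differ → p ≈ 0.444444, d = −0.75 ln(1 − 0.592592) = 0.673455 ≈ 0.673.
X–Z: 8/18 sites differ → p ≈ 0.444444, d = −0.75 ln(1 − 0.592592) = 0.673455 ≈ 0.673.
Y–Z: 9/18 sites differ → p = 0.5, d = −0.75 ln(1 − 0.666667) = 0.823960 ≈ 0.824.

d(X,Y) = 0.673, d(X,Z) = 0.673, d(Y,Z) = 0.824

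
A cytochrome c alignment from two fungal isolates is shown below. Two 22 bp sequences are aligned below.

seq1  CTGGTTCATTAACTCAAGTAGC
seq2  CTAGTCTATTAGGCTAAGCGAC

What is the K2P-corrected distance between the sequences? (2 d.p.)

1.02

Of 22 sites, 9 differences are transitions and 1 are transversions, so P = 9/22 ≈ 0.409091 and Q = 1/22 ≈ 0.045455.
Under the Kimura two-parameter model, d = −½ ln(1 − 2P − Q) − ¼ ln(1 − 2Q).
1 − 2P − Q = 0.136363, giving −½ ln(0.136363) = 0.996217.
1 − 2Q = 0.90909, giving −¼ ln(0.90909) = 0.023828.
d = 0.996217 + 0.023828 = 1.020045.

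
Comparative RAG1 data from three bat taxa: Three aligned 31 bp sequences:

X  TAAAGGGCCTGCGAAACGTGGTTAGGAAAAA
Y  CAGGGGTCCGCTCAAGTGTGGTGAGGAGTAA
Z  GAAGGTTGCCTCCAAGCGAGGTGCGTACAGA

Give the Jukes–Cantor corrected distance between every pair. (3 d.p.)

d(X,Y) = 0.614, d(X,Z) = 0.777, d(Y,Z) = 0.691

X–Y: 13/31 sites differ → p ≈ 0.419355, d = −0.75 ln(1 − 0.55914) = 0.614271 ≈ 0.614.
X–Z: 15/31 sites differ → p ≈ 0.483871, d = −0.75 ln(1 − 0.645161) = 0.777068 ≈ 0.777.
Y–Z: 14/31 sites differ → p ≈ 0.451613, d = −0.75 ln(1 − 0.602151) = 0.691262 ≈ 0.691.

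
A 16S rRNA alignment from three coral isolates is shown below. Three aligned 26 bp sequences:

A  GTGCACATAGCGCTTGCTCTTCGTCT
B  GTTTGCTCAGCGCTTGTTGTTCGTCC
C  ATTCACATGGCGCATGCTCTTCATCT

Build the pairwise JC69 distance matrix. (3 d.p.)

A–B: 8/26 sites differ → p ≈ 0.307692, d = −0.75 ln(1 − 0.410256) = 0.396050 ≈ 0.396.
A–C: 5/26 sites differ → p ≈ 0.192308, d = −0.75 ln(1 − 0.256411) = 0.222200 ≈ 0.222.
B–C: 11/26 sites differ → p ≈ 0.423077, d = −0.75 ln(1 − 0.564103) = 0.622762 ≈ 0.623.

d(A,B) = 0.396, d(A,C) = 0.222, d(B,C) = 0.623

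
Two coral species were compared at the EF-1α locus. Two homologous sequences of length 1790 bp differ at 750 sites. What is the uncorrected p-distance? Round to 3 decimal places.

0.419

p = 750/1790 = 0.418994… ≈ 0.419 (to 3 d.p.).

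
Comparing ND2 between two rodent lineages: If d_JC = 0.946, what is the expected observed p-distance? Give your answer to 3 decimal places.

p = (3/4)(1 − e^(−4d/3)) = 0.75 × (1 − e^(-1.261333)) = 0.75 × (1 − 0.283276) = 0.537543.

0.538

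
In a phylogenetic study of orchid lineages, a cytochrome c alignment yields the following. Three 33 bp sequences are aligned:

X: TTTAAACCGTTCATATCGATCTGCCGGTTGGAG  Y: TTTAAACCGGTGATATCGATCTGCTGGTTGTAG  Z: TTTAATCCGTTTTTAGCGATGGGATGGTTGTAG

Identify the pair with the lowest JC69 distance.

X and Y

X–Y: 4/33 differ, p = 0.121, d = 0.132.
X–Z: 9/33 differ, p = 0.273, d = 0.339.
Y–Z: 8/33 differ, p = 0.242, d = 0.293.
The smallest distance is between X and Y.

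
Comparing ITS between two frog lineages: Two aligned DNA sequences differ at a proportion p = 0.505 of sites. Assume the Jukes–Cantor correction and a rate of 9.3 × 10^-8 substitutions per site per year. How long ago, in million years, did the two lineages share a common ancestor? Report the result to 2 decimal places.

4.51

d = −(3/4) ln(1 − 4p/3) = −0.75 ln(1 − 0.673333) = −0.75 ln(0.326667)
  = −0.75 × (-1.118814) = 0.839111 substitutions/site.
Under a molecular clock d = 2μt, so t = d/(2μ) = 0.839111 / (2 × 9.3 × 10^-8) = 4.51 million years.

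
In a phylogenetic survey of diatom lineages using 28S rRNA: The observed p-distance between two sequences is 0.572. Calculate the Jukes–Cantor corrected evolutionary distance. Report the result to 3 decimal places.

1.079

d = −(3/4) ln(1 − 4p/3) = −0.75 ln(1 − 0.762667) = −0.75 ln(0.237333)
  = −0.75 × (-1.438291) = 1.078718 substitutions/site.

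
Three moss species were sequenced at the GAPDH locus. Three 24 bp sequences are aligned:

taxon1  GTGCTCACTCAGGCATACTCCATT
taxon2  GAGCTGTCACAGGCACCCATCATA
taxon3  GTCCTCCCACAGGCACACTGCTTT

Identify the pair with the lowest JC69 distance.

taxon1–taxon2: 9/24 differ, p = 0.375, d = 0.520.
taxon1–taxon3: 6/24 differ, p = 0.250, d = 0.304.
taxon2–taxon3: 9/24 differ, p = 0.375, d = 0.520.
The smallest distance is between taxon1 and taxon3.

taxon1 and taxon3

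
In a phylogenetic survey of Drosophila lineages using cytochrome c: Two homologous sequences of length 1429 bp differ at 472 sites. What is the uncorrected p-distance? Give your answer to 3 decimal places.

p = 472/1429 = 0.330300… ≈ 0.330 (to 3 d.p.).

0.330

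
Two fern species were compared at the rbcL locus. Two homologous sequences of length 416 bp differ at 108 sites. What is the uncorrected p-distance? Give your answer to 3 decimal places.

p = 108/416 = 0.259615… ≈ 0.260 (to 3 d.p.).

0.260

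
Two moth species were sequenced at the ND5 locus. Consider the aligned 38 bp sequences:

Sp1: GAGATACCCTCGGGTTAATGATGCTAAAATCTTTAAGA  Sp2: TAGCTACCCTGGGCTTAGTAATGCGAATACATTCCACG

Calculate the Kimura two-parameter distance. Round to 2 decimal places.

0.51

Of 38 sites, 5 differences are transitions and 9 are transversions, so P = 5/38 ≈ 0.131579 and Q = 9/38 ≈ 0.236842.
Under the Kimura two-parameter model, d = −½ ln(1 − 2P − Q) − ¼ ln(1 − 2Q).
1 − 2P − Q = 0.5, giving −½ ln(0.5) = 0.346574.
1 − 2Q = 0.526316, giving −¼ ln(0.526316) = 0.160463.
d = 0.346574 + 0.160463 = 0.507037.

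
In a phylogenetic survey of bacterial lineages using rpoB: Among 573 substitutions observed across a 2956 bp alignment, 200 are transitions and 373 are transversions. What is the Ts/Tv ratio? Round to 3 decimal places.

R = 200/373 = 0.536193… ≈ 0.536 (to 3 d.p.).

0.536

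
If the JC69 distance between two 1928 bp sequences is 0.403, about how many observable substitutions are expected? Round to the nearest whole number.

Invert JC69: p = (3/4)(1 − e^(−4d/3)) = 0.75 × (1 − e^(-0.537333)) = 0.75 × (1 − 0.584305) = 0.311771.
Expected differing sites = pL ≈ 0.311771 × 1928 = 601.094488 ≈ 601.

601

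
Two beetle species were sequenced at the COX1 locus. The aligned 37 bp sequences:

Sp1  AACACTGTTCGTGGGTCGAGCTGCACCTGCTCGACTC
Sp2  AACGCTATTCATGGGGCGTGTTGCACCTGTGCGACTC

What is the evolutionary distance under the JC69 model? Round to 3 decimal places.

0.255

The sequences differ at 8 of 37 sites (4, 7, 11, 16, 19, 21, 30, 31), so p = 8/37 ≈ 0.216216.
d = −(3/4) ln(1 − 4p/3) = −0.75 ln(1 − 0.288288) = −0.75 ln(0.711712)
  = −0.75 × (-0.340082) = 0.255062 substitutions/site.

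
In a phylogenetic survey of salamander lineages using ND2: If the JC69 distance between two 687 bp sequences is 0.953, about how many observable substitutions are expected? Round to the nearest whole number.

Invert JC69: p = (3/4)(1 − e^(−4d/3)) = 0.75 × (1 − e^(-1.270667)) = 0.75 × (1 − 0.280644) = 0.539517.
Expected differing sites = pL ≈ 0.539517 × 687 = 370.648179 ≈ 371.

371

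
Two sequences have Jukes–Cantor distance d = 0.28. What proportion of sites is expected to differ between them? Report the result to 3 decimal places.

p = (3/4)(1 − e^(−4d/3)) = 0.75 × (1 − e^(-0.373333)) = 0.75 × (1 − 0.688436) = 0.233673.

0.234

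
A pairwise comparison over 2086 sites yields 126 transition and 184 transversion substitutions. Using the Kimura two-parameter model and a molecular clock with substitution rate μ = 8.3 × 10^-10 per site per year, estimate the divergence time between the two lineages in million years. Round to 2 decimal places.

99.85

P = 126/2086 ≈ 0.060403 and Q = 184/2086 ≈ 0.088207.
Under the Kimura two-parameter model, d = −½ ln(1 − 2P − Q) − ¼ ln(1 − 2Q).
1 − 2P − Q = 0.790987, giving −½ ln(0.790987) = 0.117237.
1 − 2Q = 0.823586, giving −¼ ln(0.823586) = 0.048522.
d = 0.117237 + 0.048522 = 0.165759.
Under a molecular clock d = 2μt, so t = d/(2μ) = 0.165759 / (2 × 8.3 × 10^-10) = 99.85 million years.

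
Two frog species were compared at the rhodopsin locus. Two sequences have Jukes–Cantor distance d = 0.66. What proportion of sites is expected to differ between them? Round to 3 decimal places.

p = (3/4)(1 − e^(−4d/3)) = 0.75 × (1 − e^(-0.88)) = 0.75 × (1 − 0.414783) = 0.438913.

0.439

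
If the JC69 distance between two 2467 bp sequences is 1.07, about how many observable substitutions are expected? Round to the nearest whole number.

Invert JC69: p = (3/4)(1 − e^(−4d/3)) = 0.75 × (1 − e^(-1.426667)) = 0.75 × (1 − 0.240108) = 0.569919.
Expected differing sites = pL ≈ 0.569919 × 2467 = 1405.990173 ≈ 1406.

1406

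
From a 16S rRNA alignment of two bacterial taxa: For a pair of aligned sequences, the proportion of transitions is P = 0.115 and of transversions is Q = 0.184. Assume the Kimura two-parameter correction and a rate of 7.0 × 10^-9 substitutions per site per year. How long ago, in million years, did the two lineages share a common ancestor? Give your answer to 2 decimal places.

27.28

Under the Kimura two-parameter model, d = −½ ln(1 − 2P − Q) − ¼ ln(1 − 2Q).
1 − 2P − Q = 0.586, giving −½ ln(0.586) = 0.267218.
1 − 2Q = 0.632, giving −¼ ln(0.632) = 0.114716.
d = 0.267218 + 0.114716 = 0.381934.
Under a molecular clock d = 2μt, so t = d/(2μ) = 0.381934 / (2 × 7.0 × 10^-9) = 27.28 million years.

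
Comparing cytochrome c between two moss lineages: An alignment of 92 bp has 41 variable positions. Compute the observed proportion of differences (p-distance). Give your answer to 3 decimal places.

0.446

p = 41/92 = 0.445652… ≈ 0.446 (to 3 d.p.).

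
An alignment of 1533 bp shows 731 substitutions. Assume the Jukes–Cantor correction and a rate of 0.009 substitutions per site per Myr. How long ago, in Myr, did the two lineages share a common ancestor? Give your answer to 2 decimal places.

42.08

p = 731/1533 ≈ 0.476843.
d = −(3/4) ln(1 − 4p/3) = −0.75 ln(1 − 0.635791) = −0.75 ln(0.364209)
  = −0.75 × (-1.010027) = 0.757520 substitutions/site.
Under a molecular clock d = 2μt, so t = d/(2μ) = 0.757520 / (2 × 0.009) = 42.08 Myr.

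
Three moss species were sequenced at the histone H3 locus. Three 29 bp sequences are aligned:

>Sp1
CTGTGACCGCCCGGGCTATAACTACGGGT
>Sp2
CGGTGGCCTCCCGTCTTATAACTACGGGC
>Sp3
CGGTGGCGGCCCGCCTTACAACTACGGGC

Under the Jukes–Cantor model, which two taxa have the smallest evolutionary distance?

Sp2 and Sp3

Sp1–Sp2: 7/29 differ, p = 0.241, d = 0.291.
Sp1–Sp3: 8/29 differ, p = 0.276, d = 0.344.
Sp2–Sp3: 4/29 differ, p = 0.138, d = 0.152.
The smallest distance is between Sp2 and Sp3.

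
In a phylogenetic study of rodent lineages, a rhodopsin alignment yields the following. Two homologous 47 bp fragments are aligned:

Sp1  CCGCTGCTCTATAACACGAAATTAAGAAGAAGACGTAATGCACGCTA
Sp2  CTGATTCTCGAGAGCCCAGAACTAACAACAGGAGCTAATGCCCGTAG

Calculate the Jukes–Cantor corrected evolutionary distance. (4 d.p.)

The sequences differ at 19 of 47 sites, so p = 19/47 ≈ 0.404255.
d = −(3/4) ln(1 − 4p/3) = −0.75 ln(1 − 0.539007) = −0.75 ln(0.460993)
  = −0.75 × (-0.774372) = 0.580779 substitutions/site.

0.5808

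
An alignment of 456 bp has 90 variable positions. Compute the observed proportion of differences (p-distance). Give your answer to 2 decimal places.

p = 90/456 = 0.197368… ≈ 0.20 (to 2 d.p.).

0.20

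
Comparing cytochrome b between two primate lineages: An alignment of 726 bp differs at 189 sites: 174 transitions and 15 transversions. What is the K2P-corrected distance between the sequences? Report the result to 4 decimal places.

P = 174/726 ≈ 0.239669 and Q = 15/726 ≈ 0.020661.
Under the Kimura two-parameter model, d = −½ ln(1 − 2P − Q) − ¼ ln(1 − 2Q).
1 − 2P − Q = 0.500001, giving −½ ln(0.500001) = 0.346573.
1 − 2Q = 0.958678, giving −¼ ln(0.958678) = 0.010550.
d = 0.346573 + 0.010550 = 0.357123.

0.3571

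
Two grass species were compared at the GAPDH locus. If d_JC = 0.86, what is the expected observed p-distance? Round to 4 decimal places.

0.5117

p = (3/4)(1 − e^(−4d/3)) = 0.75 × (1 − e^(-1.146667)) = 0.75 × (1 − 0.317694) = 0.511730.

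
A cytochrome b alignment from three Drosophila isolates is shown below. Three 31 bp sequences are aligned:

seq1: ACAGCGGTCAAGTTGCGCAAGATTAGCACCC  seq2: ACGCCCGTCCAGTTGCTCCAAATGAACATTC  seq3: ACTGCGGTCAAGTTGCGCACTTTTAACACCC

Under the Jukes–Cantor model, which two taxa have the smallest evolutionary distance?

seq1–seq2: 11/31 differ, p = 0.355, d = 0.481.
seq1–seq3: 5/31 differ, p = 0.161, d = 0.182.
seq2–seq3: 12/31 differ, p = 0.387, d = 0.544.
The smallest distance is between seq1 and seq3.

seq1 and seq3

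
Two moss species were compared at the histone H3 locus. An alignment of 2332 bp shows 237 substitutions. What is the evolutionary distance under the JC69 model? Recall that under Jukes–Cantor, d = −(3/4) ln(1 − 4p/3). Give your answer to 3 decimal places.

p = 237/2332 ≈ 0.10163.
d = −(3/4) ln(1 − 4p/3) = −0.75 ln(1 − 0.135507) = −0.75 ln(0.864493)
  = −0.75 × (-0.145612) = 0.109209 substitutions/site.

0.109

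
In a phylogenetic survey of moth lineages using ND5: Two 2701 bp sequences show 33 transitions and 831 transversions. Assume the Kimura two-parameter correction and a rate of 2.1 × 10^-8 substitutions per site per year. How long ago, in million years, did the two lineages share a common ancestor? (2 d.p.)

10.49

P = 33/2701 ≈ 0.012218 and Q = 831/2701 ≈ 0.307664.
Under the Kimura two-parameter model, d = −½ ln(1 − 2P − Q) − ¼ ln(1 − 2Q).
1 − 2P − Q = 0.6679, giving −½ ln(0.6679) = 0.201808.
1 − 2Q = 0.384672, giving −¼ ln(0.384672) = 0.238841.
d = 0.201808 + 0.238841 = 0.440649.
Under a molecular clock d = 2μt, so t = d/(2μ) = 0.440649 / (2 × 2.1 × 10^-8) = 10.49 million years.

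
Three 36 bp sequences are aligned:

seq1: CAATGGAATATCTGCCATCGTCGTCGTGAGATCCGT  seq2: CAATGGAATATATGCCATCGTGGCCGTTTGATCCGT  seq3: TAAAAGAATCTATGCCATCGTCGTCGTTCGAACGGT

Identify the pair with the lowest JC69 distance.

seq1 and seq2

seq1–seq2: 5/36 differ, p = 0.139, d = 0.154.
seq1–seq3: 9/36 differ, p = 0.250, d = 0.304.
seq2–seq3: 9/36 differ, p = 0.250, d = 0.304.
The smallest distance is between seq1 and seq2.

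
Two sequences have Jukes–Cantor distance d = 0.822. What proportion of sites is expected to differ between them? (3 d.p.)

p = (3/4)(1 − e^(−4d/3)) = 0.75 × (1 − e^(-1.096)) = 0.75 × (1 − 0.334205) = 0.499346.

0.499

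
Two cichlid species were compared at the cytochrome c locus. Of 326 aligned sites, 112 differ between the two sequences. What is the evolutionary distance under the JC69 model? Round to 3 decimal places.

p = 112/326 ≈ 0.343558.
d = −(3/4) ln(1 − 4p/3) = −0.75 ln(1 − 0.458077) = −0.75 ln(0.541923)
  = −0.75 × (-0.612631) = 0.459473 substitutions/site.

0.459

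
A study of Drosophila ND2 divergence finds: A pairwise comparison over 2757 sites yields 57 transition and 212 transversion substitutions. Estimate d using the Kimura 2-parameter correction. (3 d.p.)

P = 57/2757 ≈ 0.020675 and Q = 212/2757 ≈ 0.076895.
Under the Kimura two-parameter model, d = −½ ln(1 − 2P − Q) − ¼ ln(1 − 2Q).
1 − 2P − Q = 0.881755, giving −½ ln(0.881755) = 0.062921.
1 − 2Q = 0.84621, giving −¼ ln(0.84621) = 0.041747.
d = 0.062921 + 0.041747 = 0.104668.

0.105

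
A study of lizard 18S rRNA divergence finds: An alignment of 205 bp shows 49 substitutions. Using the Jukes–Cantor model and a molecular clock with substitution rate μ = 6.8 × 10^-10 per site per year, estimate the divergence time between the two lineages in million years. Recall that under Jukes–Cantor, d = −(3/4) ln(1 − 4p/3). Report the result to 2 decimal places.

p = 49/205 ≈ 0.239024.
d = −(3/4) ln(1 − 4p/3) = −0.75 ln(1 − 0.318699) = −0.75 ln(0.681301)
  = −0.75 × (-0.383751) = 0.287813 substitutions/site.
Under a molecular clock d = 2μt, so t = d/(2μ) = 0.287813 / (2 × 6.8 × 10^-10) = 211.63 million years.

211.63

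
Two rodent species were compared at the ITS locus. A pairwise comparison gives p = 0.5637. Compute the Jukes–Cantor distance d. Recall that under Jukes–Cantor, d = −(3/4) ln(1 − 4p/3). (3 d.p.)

d = −(3/4) ln(1 − 4p/3) = −0.75 ln(1 − 0.7516) = −0.75 ln(0.2484)
  = −0.75 × (-1.392715) = 1.044536 substitutions/site.

1.045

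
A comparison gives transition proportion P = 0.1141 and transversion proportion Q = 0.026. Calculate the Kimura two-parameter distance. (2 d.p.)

0.16

Under the Kimura two-parameter model, d = −½ ln(1 − 2P − Q) − ¼ ln(1 − 2Q).
1 − 2P − Q = 0.7458, giving −½ ln(0.7458) = 0.146649.
1 − 2Q = 0.948, giving −¼ ln(0.948) = 0.013350.
d = 0.146649 + 0.013350 = 0.159999.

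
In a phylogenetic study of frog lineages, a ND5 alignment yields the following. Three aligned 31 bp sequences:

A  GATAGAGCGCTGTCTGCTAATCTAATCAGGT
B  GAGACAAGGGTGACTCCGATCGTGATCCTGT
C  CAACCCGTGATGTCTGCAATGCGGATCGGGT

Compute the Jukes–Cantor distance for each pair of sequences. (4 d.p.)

A–B: 14/31 sites differ → p ≈ 0.451613, d = −0.75 ln(1 − 0.602151) = 0.691262 ≈ 0.6913.
A–C: 13/31 sites differ → p ≈ 0.419355, d = −0.75 ln(1 − 0.55914) = 0.614271 ≈ 0.6143.
B–C: 15/31 sites differ → p ≈ 0.483871, d = −0.75 ln(1 − 0.645161) = 0.777068 ≈ 0.7771.

d(A,B) = 0.6913, d(A,C) = 0.6143, d(B,C) = 0.7771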